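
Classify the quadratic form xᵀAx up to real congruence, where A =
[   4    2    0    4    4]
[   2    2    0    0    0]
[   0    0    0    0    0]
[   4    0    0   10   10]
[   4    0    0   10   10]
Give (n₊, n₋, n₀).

step 0: pivot 4 → sign +
step 1: pivot 1 → sign +
step 2: pivot 2 → sign +
step 3: row/col 3 already zero → sign 0
step 4: row/col 4 already zero → sign 0
signature = (3, 0, 2)

Answer: (3, 0, 2)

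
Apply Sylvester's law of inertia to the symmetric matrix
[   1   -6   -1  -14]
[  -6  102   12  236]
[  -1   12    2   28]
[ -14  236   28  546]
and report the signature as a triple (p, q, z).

Answer: (3, 1, 0)

Derivation:
step 0: pivot 1 → sign +
step 1: pivot 66 → sign +
step 2: pivot 5/11 → sign +
step 3: pivot -2/15 → sign −
signature = (3, 1, 0)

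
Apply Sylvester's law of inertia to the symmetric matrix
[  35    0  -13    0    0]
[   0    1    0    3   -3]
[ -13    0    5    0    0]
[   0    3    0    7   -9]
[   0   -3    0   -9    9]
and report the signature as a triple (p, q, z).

step 0: pivot 35 → sign +
step 1: pivot 1 → sign +
step 2: pivot 6/35 → sign +
step 3: pivot -2 → sign −
step 4: row/col 4 already zero → sign 0
signature = (3, 1, 1)

Answer: (3, 1, 1)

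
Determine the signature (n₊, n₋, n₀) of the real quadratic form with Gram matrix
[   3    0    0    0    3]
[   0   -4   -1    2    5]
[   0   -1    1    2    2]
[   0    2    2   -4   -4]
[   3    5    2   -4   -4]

step 0: pivot 3 → sign +
step 1: pivot -4 → sign −
step 2: pivot 5/4 → sign +
step 3: pivot -24/5 → sign −
step 4: row/col 4 already zero → sign 0
signature = (2, 2, 1)

Answer: (2, 2, 1)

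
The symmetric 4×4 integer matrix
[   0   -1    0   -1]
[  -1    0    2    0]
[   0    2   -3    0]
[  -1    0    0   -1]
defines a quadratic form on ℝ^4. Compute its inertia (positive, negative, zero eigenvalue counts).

Answer: (2, 2, 0)

Derivation:
step 0: pivot -2 → sign −
step 1: pivot 1/2 → sign +
step 2: pivot -3 → sign −
step 3: pivot 1/3 → sign +
signature = (2, 2, 0)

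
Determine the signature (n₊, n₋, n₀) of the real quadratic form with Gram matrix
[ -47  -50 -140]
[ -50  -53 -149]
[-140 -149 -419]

Answer: (1, 2, 0)

Derivation:
step 0: pivot -47 → sign −
step 1: pivot 9/47 → sign +
step 2: pivot -2 → sign −
signature = (1, 2, 0)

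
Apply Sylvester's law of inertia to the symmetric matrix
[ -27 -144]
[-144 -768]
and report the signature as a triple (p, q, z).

Answer: (0, 1, 1)

Derivation:
step 0: pivot -27 → sign −
step 1: row/col 1 already zero → sign 0
signature = (0, 1, 1)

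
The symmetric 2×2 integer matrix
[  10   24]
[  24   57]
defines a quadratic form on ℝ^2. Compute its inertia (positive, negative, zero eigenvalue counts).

step 0: pivot 10 → sign +
step 1: pivot -3/5 → sign −
signature = (1, 1, 0)

Answer: (1, 1, 0)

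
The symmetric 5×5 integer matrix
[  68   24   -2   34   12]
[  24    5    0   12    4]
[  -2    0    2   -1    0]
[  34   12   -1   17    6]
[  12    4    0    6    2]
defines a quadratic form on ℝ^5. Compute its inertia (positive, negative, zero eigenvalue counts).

Answer: (2, 2, 1)

Derivation:
step 0: pivot 68 → sign +
step 1: pivot -59/17 → sign −
step 2: pivot 123/59 → sign +
step 3: pivot -6/41 → sign −
step 4: row/col 4 already zero → sign 0
signature = (2, 2, 1)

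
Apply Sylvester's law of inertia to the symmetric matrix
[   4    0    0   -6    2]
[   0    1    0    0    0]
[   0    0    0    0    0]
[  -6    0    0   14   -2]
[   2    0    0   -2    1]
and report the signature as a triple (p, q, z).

Answer: (3, 1, 1)

Derivation:
step 0: pivot 4 → sign +
step 1: pivot 1 → sign +
step 2: pivot 5 → sign +
step 3: pivot -1/5 → sign −
step 4: row/col 4 already zero → sign 0
signature = (3, 1, 1)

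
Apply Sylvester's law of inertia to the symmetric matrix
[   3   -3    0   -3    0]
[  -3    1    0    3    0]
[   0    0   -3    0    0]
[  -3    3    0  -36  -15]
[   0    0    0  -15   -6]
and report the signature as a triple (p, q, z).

step 0: pivot 3 → sign +
step 1: pivot -2 → sign −
step 2: pivot -3 → sign −
step 3: pivot -39 → sign −
step 4: pivot -3/13 → sign −
signature = (1, 4, 0)

Answer: (1, 4, 0)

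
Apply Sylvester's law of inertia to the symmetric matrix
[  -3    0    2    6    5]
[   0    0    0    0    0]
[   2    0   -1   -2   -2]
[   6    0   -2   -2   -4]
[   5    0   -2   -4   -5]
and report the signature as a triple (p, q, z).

Answer: (1, 2, 2)

Derivation:
step 0: pivot -3 → sign −
step 1: pivot 1/3 → sign +
step 2: pivot -2 → sign −
step 3: row/col 3 already zero → sign 0
step 4: row/col 4 already zero → sign 0
signature = (1, 2, 2)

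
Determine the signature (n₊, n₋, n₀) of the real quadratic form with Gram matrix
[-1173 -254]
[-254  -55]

Answer: (1, 1, 0)

Derivation:
step 0: pivot -1173 → sign −
step 1: pivot 1/1173 → sign +
signature = (1, 1, 0)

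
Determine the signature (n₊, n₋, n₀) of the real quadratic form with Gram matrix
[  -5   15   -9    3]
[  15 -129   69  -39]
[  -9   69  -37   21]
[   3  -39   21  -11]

step 0: pivot -5 → sign −
step 1: pivot -84 → sign −
step 2: pivot 1/5 → sign +
step 3: pivot -2/7 → sign −
signature = (1, 3, 0)

Answer: (1, 3, 0)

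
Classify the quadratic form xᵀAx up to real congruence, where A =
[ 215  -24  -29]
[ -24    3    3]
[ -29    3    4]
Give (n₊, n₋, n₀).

step 0: pivot 215 → sign +
step 1: pivot 69/215 → sign +
step 2: pivot -2/23 → sign −
signature = (2, 1, 0)

Answer: (2, 1, 0)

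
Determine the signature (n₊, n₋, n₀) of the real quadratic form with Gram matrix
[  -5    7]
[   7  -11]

step 0: pivot -5 → sign −
step 1: pivot -6/5 → sign −
signature = (0, 2, 0)

Answer: (0, 2, 0)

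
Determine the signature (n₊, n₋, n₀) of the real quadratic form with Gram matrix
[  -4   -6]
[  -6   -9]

step 0: pivot -4 → sign −
step 1: row/col 1 already zero → sign 0
signature = (0, 1, 1)

Answer: (0, 1, 1)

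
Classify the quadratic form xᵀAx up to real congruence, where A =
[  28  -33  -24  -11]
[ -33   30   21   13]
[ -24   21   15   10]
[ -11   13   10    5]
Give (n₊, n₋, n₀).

step 0: pivot 28 → sign +
step 1: pivot -249/28 → sign −
step 2: pivot 33/83 → sign +
step 3: pivot -2/33 → sign −
signature = (2, 2, 0)

Answer: (2, 2, 0)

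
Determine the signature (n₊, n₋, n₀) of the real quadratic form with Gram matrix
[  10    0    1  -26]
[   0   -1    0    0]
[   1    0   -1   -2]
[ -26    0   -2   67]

step 0: pivot 10 → sign +
step 1: pivot -1 → sign −
step 2: pivot -11/10 → sign −
step 3: pivot -3/11 → sign −
signature = (1, 3, 0)

Answer: (1, 3, 0)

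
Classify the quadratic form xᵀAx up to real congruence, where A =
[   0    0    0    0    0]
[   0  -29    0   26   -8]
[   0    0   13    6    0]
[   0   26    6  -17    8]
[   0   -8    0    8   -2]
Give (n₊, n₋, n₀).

step 0: pivot -29 → sign −
step 1: pivot 13 → sign +
step 2: pivot 1335/377 → sign +
step 3: pivot 6/445 → sign +
step 4: row/col 4 already zero → sign 0
signature = (3, 1, 1)

Answer: (3, 1, 1)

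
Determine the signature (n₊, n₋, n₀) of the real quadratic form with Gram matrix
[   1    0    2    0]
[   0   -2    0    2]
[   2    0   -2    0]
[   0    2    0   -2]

Answer: (1, 2, 1)

Derivation:
step 0: pivot 1 → sign +
step 1: pivot -2 → sign −
step 2: pivot -6 → sign −
step 3: row/col 3 already zero → sign 0
signature = (1, 2, 1)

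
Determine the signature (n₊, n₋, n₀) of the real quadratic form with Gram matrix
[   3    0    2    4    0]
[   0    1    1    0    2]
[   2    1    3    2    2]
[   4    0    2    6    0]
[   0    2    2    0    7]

step 0: pivot 3 → sign +
step 1: pivot 1 → sign +
step 2: pivot 2/3 → sign +
step 3: pivot 3 → sign +
step 4: row/col 4 already zero → sign 0
signature = (4, 0, 1)

Answer: (4, 0, 1)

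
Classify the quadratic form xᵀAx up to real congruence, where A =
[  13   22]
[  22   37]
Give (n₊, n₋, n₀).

step 0: pivot 13 → sign +
step 1: pivot -3/13 → sign −
signature = (1, 1, 0)

Answer: (1, 1, 0)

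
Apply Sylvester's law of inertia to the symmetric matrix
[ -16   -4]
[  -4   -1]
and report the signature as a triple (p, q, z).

Answer: (0, 1, 1)

Derivation:
step 0: pivot -16 → sign −
step 1: row/col 1 already zero → sign 0
signature = (0, 1, 1)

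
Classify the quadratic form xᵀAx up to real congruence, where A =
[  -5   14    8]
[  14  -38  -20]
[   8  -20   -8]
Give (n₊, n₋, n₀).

Answer: (1, 1, 1)

Derivation:
step 0: pivot -5 → sign −
step 1: pivot 6/5 → sign +
step 2: row/col 2 already zero → sign 0
signature = (1, 1, 1)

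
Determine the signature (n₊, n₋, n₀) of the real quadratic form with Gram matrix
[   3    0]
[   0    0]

Answer: (1, 0, 1)

Derivation:
step 0: pivot 3 → sign +
step 1: row/col 1 already zero → sign 0
signature = (1, 0, 1)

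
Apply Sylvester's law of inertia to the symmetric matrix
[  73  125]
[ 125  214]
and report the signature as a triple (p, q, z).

Answer: (1, 1, 0)

Derivation:
step 0: pivot 73 → sign +
step 1: pivot -3/73 → sign −
signature = (1, 1, 0)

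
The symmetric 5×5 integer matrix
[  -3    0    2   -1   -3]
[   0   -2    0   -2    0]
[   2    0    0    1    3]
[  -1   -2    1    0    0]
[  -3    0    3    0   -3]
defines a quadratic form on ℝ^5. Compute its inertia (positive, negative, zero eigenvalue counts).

step 0: pivot -3 → sign −
step 1: pivot -2 → sign −
step 2: pivot 4/3 → sign +
step 3: pivot 9/4 → sign +
step 4: pivot -1 → sign −
signature = (2, 3, 0)

Answer: (2, 3, 0)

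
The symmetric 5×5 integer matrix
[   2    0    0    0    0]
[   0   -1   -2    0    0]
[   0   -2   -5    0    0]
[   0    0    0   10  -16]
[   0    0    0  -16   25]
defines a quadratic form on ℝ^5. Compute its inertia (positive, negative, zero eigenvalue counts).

Answer: (2, 3, 0)

Derivation:
step 0: pivot 2 → sign +
step 1: pivot -1 → sign −
step 2: pivot -1 → sign −
step 3: pivot 10 → sign +
step 4: pivot -3/5 → sign −
signature = (2, 3, 0)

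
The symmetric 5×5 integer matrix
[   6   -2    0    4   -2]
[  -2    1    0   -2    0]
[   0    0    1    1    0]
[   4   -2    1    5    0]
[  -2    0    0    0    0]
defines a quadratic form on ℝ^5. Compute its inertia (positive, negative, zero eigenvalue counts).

Answer: (3, 1, 1)

Derivation:
step 0: pivot 6 → sign +
step 1: pivot 1/3 → sign +
step 2: pivot 1 → sign +
step 3: pivot -2 → sign −
step 4: row/col 4 already zero → sign 0
signature = (3, 1, 1)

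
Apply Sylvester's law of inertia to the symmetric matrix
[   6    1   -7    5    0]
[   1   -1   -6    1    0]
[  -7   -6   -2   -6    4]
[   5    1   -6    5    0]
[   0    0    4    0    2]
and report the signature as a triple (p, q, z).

step 0: pivot 6 → sign +
step 1: pivot -7/6 → sign −
step 2: pivot 69/7 → sign +
step 3: pivot 18/23 → sign +
step 4: pivot 2/9 → sign +
signature = (4, 1, 0)

Answer: (4, 1, 0)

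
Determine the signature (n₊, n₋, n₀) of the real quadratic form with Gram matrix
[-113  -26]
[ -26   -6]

Answer: (0, 2, 0)

Derivation:
step 0: pivot -113 → sign −
step 1: pivot -2/113 → sign −
signature = (0, 2, 0)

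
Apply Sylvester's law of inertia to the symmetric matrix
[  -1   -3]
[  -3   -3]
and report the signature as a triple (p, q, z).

step 0: pivot -1 → sign −
step 1: pivot 6 → sign +
signature = (1, 1, 0)

Answer: (1, 1, 0)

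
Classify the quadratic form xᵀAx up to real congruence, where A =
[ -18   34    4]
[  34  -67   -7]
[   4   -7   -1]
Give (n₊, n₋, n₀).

Answer: (0, 2, 1)

Derivation:
step 0: pivot -18 → sign −
step 1: pivot -25/9 → sign −
step 2: row/col 2 already zero → sign 0
signature = (0, 2, 1)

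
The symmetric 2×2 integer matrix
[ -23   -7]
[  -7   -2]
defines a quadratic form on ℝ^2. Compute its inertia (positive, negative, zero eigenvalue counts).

step 0: pivot -23 → sign −
step 1: pivot 3/23 → sign +
signature = (1, 1, 0)

Answer: (1, 1, 0)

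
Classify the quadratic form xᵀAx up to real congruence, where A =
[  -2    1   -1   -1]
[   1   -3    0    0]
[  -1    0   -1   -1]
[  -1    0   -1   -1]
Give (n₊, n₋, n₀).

Answer: (0, 3, 1)

Derivation:
step 0: pivot -2 → sign −
step 1: pivot -5/2 → sign −
step 2: pivot -2/5 → sign −
step 3: row/col 3 already zero → sign 0
signature = (0, 3, 1)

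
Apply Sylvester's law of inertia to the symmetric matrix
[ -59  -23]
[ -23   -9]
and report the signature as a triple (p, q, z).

Answer: (0, 2, 0)

Derivation:
step 0: pivot -59 → sign −
step 1: pivot -2/59 → sign −
signature = (0, 2, 0)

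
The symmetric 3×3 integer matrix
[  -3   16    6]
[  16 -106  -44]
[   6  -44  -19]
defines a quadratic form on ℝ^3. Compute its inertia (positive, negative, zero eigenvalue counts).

step 0: pivot -3 → sign −
step 1: pivot -62/3 → sign −
step 2: pivot -1/31 → sign −
signature = (0, 3, 0)

Answer: (0, 3, 0)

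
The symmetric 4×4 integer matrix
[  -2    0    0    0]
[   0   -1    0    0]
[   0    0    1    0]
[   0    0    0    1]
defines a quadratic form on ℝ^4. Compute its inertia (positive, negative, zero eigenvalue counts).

Answer: (2, 2, 0)

Derivation:
step 0: pivot -2 → sign −
step 1: pivot -1 → sign −
step 2: pivot 1 → sign +
step 3: pivot 1 → sign +
signature = (2, 2, 0)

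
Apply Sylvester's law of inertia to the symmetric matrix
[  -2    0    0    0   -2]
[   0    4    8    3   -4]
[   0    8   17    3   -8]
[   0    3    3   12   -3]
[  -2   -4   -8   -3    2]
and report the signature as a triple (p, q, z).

Answer: (3, 1, 1)

Derivation:
step 0: pivot -2 → sign −
step 1: pivot 4 → sign +
step 2: pivot 1 → sign +
step 3: pivot 3/4 → sign +
step 4: row/col 4 already zero → sign 0
signature = (3, 1, 1)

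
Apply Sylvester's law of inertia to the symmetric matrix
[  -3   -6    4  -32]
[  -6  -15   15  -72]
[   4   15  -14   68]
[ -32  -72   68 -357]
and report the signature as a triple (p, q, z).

step 0: pivot -3 → sign −
step 1: pivot -3 → sign −
step 2: pivot 23/3 → sign +
step 3: pivot -3/23 → sign −
signature = (1, 3, 0)

Answer: (1, 3, 0)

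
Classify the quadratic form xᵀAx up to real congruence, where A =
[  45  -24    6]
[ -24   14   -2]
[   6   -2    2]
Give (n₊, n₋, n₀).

step 0: pivot 45 → sign +
step 1: pivot 6/5 → sign +
step 2: row/col 2 already zero → sign 0
signature = (2, 0, 1)

Answer: (2, 0, 1)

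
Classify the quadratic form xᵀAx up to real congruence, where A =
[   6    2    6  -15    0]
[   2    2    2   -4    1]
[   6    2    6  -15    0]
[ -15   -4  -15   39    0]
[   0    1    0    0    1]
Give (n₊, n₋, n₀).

step 0: pivot 6 → sign +
step 1: pivot 4/3 → sign +
step 2: pivot 3/4 → sign +
step 3: pivot -1/2 → sign −
step 4: row/col 4 already zero → sign 0
signature = (3, 1, 1)

Answer: (3, 1, 1)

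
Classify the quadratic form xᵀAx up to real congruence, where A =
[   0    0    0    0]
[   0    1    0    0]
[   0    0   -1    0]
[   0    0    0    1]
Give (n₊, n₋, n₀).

step 0: pivot 1 → sign +
step 1: pivot -1 → sign −
step 2: pivot 1 → sign +
step 3: row/col 3 already zero → sign 0
signature = (2, 1, 1)

Answer: (2, 1, 1)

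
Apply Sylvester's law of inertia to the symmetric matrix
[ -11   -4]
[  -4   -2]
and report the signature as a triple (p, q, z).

step 0: pivot -11 → sign −
step 1: pivot -6/11 → sign −
signature = (0, 2, 0)

Answer: (0, 2, 0)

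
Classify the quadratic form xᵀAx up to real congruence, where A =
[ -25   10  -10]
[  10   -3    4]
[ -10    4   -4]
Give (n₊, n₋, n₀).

Answer: (1, 1, 1)

Derivation:
step 0: pivot -25 → sign −
step 1: pivot 1 → sign +
step 2: row/col 2 already zero → sign 0
signature = (1, 1, 1)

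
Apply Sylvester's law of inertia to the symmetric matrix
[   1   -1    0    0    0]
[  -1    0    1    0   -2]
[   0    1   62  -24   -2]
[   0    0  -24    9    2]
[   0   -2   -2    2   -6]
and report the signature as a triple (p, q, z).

step 0: pivot 1 → sign +
step 1: pivot -1 → sign −
step 2: pivot 63 → sign +
step 3: pivot -1/7 → sign −
step 4: pivot -2/3 → sign −
signature = (2, 3, 0)

Answer: (2, 3, 0)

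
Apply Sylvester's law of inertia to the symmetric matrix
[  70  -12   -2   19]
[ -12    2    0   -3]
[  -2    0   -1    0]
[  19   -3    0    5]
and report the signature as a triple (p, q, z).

Answer: (2, 1, 1)

Derivation:
step 0: pivot 70 → sign +
step 1: pivot -2/35 → sign −
step 2: pivot 1 → sign +
step 3: row/col 3 already zero → sign 0
signature = (2, 1, 1)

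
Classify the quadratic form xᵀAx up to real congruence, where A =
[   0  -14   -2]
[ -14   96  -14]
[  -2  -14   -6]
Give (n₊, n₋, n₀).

Answer: (1, 2, 0)

Derivation:
step 0: pivot 96 → sign +
step 1: pivot -49/24 → sign −
step 2: pivot -2/49 → sign −
signature = (1, 2, 0)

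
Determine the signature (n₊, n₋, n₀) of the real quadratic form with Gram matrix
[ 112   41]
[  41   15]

step 0: pivot 112 → sign +
step 1: pivot -1/112 → sign −
signature = (1, 1, 0)

Answer: (1, 1, 0)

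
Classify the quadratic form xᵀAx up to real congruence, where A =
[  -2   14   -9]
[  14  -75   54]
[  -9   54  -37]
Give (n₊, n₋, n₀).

Answer: (1, 2, 0)

Derivation:
step 0: pivot -2 → sign −
step 1: pivot 23 → sign +
step 2: pivot -1/46 → sign −
signature = (1, 2, 0)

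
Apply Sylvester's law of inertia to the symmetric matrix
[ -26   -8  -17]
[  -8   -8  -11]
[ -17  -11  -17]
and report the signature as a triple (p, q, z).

Answer: (1, 2, 0)

Derivation:
step 0: pivot -26 → sign −
step 1: pivot -72/13 → sign −
step 2: pivot 1/8 → sign +
signature = (1, 2, 0)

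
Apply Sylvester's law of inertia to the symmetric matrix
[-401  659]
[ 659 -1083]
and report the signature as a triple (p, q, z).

step 0: pivot -401 → sign −
step 1: pivot -2/401 → sign −
signature = (0, 2, 0)

Answer: (0, 2, 0)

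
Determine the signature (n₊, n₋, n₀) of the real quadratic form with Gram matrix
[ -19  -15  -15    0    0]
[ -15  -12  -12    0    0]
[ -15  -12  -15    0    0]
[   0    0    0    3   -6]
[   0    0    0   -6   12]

Answer: (1, 3, 1)

Derivation:
step 0: pivot -19 → sign −
step 1: pivot -3/19 → sign −
step 2: pivot -3 → sign −
step 3: pivot 3 → sign +
step 4: row/col 4 already zero → sign 0
signature = (1, 3, 1)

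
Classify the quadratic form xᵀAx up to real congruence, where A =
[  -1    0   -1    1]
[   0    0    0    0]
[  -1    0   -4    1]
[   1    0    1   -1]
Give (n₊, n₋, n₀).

Answer: (0, 2, 2)

Derivation:
step 0: pivot -1 → sign −
step 1: pivot -3 → sign −
step 2: row/col 2 already zero → sign 0
step 3: row/col 3 already zero → sign 0
signature = (0, 2, 2)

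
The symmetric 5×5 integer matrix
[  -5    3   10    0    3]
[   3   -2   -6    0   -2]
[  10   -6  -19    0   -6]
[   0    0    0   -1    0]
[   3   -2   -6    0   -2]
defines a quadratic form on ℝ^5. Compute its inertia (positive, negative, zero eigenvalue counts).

Answer: (1, 3, 1)

Derivation:
step 0: pivot -5 → sign −
step 1: pivot -1/5 → sign −
step 2: pivot 1 → sign +
step 3: pivot -1 → sign −
step 4: row/col 4 already zero → sign 0
signature = (1, 3, 1)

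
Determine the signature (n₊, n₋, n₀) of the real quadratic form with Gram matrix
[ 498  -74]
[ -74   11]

Answer: (2, 0, 0)

Derivation:
step 0: pivot 498 → sign +
step 1: pivot 1/249 → sign +
signature = (2, 0, 0)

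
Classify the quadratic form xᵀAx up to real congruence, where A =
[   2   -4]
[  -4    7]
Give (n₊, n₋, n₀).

step 0: pivot 2 → sign +
step 1: pivot -1 → sign −
signature = (1, 1, 0)

Answer: (1, 1, 0)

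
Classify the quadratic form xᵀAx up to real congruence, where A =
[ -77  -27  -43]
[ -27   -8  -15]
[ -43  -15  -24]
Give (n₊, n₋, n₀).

Answer: (2, 1, 0)

Derivation:
step 0: pivot -77 → sign −
step 1: pivot 113/77 → sign +
step 2: pivot 1/113 → sign +
signature = (2, 1, 0)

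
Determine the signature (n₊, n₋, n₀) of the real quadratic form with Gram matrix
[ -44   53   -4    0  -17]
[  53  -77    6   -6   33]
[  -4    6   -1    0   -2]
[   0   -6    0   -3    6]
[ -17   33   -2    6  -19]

Answer: (1, 4, 0)

Derivation:
step 0: pivot -44 → sign −
step 1: pivot -579/44 → sign −
step 2: pivot -307/579 → sign −
step 3: pivot 87/307 → sign +
step 4: pivot -6/29 → sign −
signature = (1, 4, 0)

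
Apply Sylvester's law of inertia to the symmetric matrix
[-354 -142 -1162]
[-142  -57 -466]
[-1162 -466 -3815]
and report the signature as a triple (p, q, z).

step 0: pivot -354 → sign −
step 1: pivot -7/177 → sign −
step 2: pivot -3/7 → sign −
signature = (0, 3, 0)

Answer: (0, 3, 0)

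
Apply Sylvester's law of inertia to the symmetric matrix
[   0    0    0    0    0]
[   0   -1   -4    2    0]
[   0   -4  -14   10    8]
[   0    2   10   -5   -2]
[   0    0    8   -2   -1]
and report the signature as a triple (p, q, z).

Answer: (2, 2, 1)

Derivation:
step 0: pivot -1 → sign −
step 1: pivot 2 → sign +
step 2: pivot -3 → sign −
step 3: pivot 1/3 → sign +
step 4: row/col 4 already zero → sign 0
signature = (2, 2, 1)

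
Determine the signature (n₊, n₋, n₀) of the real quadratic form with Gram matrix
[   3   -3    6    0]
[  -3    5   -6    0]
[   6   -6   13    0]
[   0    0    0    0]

Answer: (3, 0, 1)

Derivation:
step 0: pivot 3 → sign +
step 1: pivot 2 → sign +
step 2: pivot 1 → sign +
step 3: row/col 3 already zero → sign 0
signature = (3, 0, 1)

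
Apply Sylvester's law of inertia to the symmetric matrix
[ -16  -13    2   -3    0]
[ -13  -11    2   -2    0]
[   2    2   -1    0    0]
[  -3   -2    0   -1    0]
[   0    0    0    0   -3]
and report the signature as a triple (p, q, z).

Answer: (0, 4, 1)

Derivation:
step 0: pivot -16 → sign −
step 1: pivot -7/16 → sign −
step 2: pivot -3/7 → sign −
step 3: pivot -3 → sign −
step 4: row/col 4 already zero → sign 0
signature = (0, 4, 1)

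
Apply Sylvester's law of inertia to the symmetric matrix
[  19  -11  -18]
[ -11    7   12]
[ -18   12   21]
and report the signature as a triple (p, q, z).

step 0: pivot 19 → sign +
step 1: pivot 12/19 → sign +
step 2: row/col 2 already zero → sign 0
signature = (2, 0, 1)

Answer: (2, 0, 1)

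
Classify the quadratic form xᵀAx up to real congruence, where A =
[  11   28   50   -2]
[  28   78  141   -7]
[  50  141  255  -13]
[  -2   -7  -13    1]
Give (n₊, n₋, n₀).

Answer: (3, 1, 0)

Derivation:
step 0: pivot 11 → sign +
step 1: pivot 74/11 → sign +
step 2: pivot -21/74 → sign −
step 3: pivot 2/21 → sign +
signature = (3, 1, 0)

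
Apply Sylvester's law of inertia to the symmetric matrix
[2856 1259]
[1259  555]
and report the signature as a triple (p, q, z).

step 0: pivot 2856 → sign +
step 1: pivot -1/2856 → sign −
signature = (1, 1, 0)

Answer: (1, 1, 0)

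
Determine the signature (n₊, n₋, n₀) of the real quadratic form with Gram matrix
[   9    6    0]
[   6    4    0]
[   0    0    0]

step 0: pivot 9 → sign +
step 1: row/col 1 already zero → sign 0
step 2: row/col 2 already zero → sign 0
signature = (1, 0, 2)

Answer: (1, 0, 2)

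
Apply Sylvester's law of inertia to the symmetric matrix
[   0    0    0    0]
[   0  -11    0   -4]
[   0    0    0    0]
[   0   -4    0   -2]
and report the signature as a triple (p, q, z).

Answer: (0, 2, 2)

Derivation:
step 0: pivot -11 → sign −
step 1: pivot -6/11 → sign −
step 2: row/col 2 already zero → sign 0
step 3: row/col 3 already zero → sign 0
signature = (0, 2, 2)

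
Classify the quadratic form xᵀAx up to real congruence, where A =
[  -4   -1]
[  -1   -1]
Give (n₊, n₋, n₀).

step 0: pivot -4 → sign −
step 1: pivot -3/4 → sign −
signature = (0, 2, 0)

Answer: (0, 2, 0)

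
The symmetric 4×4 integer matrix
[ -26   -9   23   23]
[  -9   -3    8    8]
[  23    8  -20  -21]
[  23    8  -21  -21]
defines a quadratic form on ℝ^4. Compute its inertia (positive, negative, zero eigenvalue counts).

step 0: pivot -26 → sign −
step 1: pivot 3/26 → sign +
step 2: pivot 1/3 → sign +
step 3: pivot -2 → sign −
signature = (2, 2, 0)

Answer: (2, 2, 0)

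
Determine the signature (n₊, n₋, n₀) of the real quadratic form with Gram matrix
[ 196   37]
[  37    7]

Answer: (2, 0, 0)

Derivation:
step 0: pivot 196 → sign +
step 1: pivot 3/196 → sign +
signature = (2, 0, 0)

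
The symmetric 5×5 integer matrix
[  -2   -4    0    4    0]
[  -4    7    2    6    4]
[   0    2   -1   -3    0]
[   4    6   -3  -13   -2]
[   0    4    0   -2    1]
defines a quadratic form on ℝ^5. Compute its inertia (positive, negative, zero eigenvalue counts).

step 0: pivot -2 → sign −
step 1: pivot 15 → sign +
step 2: pivot -19/15 → sign −
step 3: pivot 12/19 → sign +
step 4: row/col 4 already zero → sign 0
signature = (2, 2, 1)

Answer: (2, 2, 1)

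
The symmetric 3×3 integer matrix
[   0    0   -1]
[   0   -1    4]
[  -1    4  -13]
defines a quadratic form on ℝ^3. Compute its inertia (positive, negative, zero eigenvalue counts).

step 0: pivot -1 → sign −
step 1: pivot 3 → sign +
step 2: pivot -1/3 → sign −
signature = (1, 2, 0)

Answer: (1, 2, 0)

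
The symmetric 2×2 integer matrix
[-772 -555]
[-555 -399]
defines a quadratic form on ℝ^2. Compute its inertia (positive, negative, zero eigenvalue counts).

Answer: (0, 2, 0)

Derivation:
step 0: pivot -772 → sign −
step 1: pivot -3/772 → sign −
signature = (0, 2, 0)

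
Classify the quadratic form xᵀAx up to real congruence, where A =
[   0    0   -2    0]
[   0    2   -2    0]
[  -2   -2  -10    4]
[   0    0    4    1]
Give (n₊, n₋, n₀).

step 0: pivot 2 → sign +
step 1: pivot -12 → sign −
step 2: pivot 1/3 → sign +
step 3: pivot 1 → sign +
signature = (3, 1, 0)

Answer: (3, 1, 0)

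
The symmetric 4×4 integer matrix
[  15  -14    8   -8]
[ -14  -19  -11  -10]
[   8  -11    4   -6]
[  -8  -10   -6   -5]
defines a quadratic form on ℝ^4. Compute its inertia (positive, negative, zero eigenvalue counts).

step 0: pivot 15 → sign +
step 1: pivot -481/15 → sign −
step 2: pivot 59/481 → sign +
step 3: pivot -3/59 → sign −
signature = (2, 2, 0)

Answer: (2, 2, 0)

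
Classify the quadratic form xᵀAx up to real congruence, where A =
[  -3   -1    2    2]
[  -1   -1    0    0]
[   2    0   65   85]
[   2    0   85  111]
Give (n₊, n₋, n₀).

step 0: pivot -3 → sign −
step 1: pivot -2/3 → sign −
step 2: pivot 67 → sign +
step 3: pivot 2/67 → sign +
signature = (2, 2, 0)

Answer: (2, 2, 0)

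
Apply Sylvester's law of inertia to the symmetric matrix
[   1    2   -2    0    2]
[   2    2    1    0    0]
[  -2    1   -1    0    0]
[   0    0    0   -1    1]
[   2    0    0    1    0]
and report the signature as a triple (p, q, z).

step 0: pivot 1 → sign +
step 1: pivot -2 → sign −
step 2: pivot 15/2 → sign +
step 3: pivot -1 → sign −
step 4: pivot 1/5 → sign +
signature = (3, 2, 0)

Answer: (3, 2, 0)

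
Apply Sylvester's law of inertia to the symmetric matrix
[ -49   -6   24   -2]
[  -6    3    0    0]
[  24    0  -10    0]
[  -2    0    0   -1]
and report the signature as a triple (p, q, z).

step 0: pivot -49 → sign −
step 1: pivot 183/49 → sign +
step 2: pivot -34/61 → sign −
step 3: pivot 3/17 → sign +
signature = (2, 2, 0)

Answer: (2, 2, 0)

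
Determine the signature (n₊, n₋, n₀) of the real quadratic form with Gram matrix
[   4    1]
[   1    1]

Answer: (2, 0, 0)

Derivation:
step 0: pivot 4 → sign +
step 1: pivot 3/4 → sign +
signature = (2, 0, 0)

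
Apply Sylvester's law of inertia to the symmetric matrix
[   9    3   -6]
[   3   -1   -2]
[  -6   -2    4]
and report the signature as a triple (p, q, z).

Answer: (1, 1, 1)

Derivation:
step 0: pivot 9 → sign +
step 1: pivot -2 → sign −
step 2: row/col 2 already zero → sign 0
signature = (1, 1, 1)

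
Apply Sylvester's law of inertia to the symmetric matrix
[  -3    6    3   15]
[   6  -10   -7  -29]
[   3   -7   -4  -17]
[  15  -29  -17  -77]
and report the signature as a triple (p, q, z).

Answer: (1, 3, 0)

Derivation:
step 0: pivot -3 → sign −
step 1: pivot 2 → sign +
step 2: pivot -3/2 → sign −
step 3: pivot -1 → sign −
signature = (1, 3, 0)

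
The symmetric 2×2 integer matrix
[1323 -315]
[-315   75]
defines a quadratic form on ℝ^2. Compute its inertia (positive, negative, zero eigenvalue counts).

Answer: (1, 0, 1)

Derivation:
step 0: pivot 1323 → sign +
step 1: row/col 1 already zero → sign 0
signature = (1, 0, 1)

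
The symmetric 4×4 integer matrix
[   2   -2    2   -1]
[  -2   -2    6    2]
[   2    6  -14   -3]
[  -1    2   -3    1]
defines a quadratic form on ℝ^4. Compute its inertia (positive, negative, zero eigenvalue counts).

step 0: pivot 2 → sign +
step 1: pivot -4 → sign −
step 2: pivot 3/4 → sign +
step 3: row/col 3 already zero → sign 0
signature = (2, 1, 1)

Answer: (2, 1, 1)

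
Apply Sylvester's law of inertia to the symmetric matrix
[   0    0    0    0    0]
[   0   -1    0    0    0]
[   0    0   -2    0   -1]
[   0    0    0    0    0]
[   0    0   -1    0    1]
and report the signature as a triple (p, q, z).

step 0: pivot -1 → sign −
step 1: pivot -2 → sign −
step 2: pivot 3/2 → sign +
step 3: row/col 3 already zero → sign 0
step 4: row/col 4 already zero → sign 0
signature = (1, 2, 2)

Answer: (1, 2, 2)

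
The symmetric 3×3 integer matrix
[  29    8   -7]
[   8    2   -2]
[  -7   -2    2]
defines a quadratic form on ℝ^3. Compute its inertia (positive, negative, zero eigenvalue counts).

Answer: (2, 1, 0)

Derivation:
step 0: pivot 29 → sign +
step 1: pivot -6/29 → sign −
step 2: pivot 1/3 → sign +
signature = (2, 1, 0)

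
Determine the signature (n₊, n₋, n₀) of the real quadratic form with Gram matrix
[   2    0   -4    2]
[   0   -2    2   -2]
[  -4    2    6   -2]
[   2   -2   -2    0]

Answer: (1, 1, 2)

Derivation:
step 0: pivot 2 → sign +
step 1: pivot -2 → sign −
step 2: row/col 2 already zero → sign 0
step 3: row/col 3 already zero → sign 0
signature = (1, 1, 2)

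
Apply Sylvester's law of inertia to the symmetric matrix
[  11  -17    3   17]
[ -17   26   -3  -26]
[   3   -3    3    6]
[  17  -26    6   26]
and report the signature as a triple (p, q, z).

step 0: pivot 11 → sign +
step 1: pivot -3/11 → sign −
step 2: pivot 12 → sign +
step 3: pivot -3/4 → sign −
signature = (2, 2, 0)

Answer: (2, 2, 0)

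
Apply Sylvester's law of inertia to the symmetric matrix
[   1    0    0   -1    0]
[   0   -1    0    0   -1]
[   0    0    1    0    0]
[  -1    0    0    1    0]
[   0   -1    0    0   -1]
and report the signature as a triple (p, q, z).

Answer: (2, 1, 2)

Derivation:
step 0: pivot 1 → sign +
step 1: pivot -1 → sign −
step 2: pivot 1 → sign +
step 3: row/col 3 already zero → sign 0
step 4: row/col 4 already zero → sign 0
signature = (2, 1, 2)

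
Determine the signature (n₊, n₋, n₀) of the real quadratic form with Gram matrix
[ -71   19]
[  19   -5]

step 0: pivot -71 → sign −
step 1: pivot 6/71 → sign +
signature = (1, 1, 0)

Answer: (1, 1, 0)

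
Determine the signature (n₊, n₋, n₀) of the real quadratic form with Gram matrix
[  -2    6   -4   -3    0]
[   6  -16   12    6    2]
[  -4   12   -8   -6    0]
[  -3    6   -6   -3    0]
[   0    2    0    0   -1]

step 0: pivot -2 → sign −
step 1: pivot 2 → sign +
step 2: pivot -3 → sign −
step 3: row/col 3 already zero → sign 0
step 4: row/col 4 already zero → sign 0
signature = (1, 2, 2)

Answer: (1, 2, 2)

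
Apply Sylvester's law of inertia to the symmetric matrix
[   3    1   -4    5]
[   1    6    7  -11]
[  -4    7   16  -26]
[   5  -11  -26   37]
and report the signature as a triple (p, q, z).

step 0: pivot 3 → sign +
step 1: pivot 17/3 → sign +
step 2: pivot -27/17 → sign −
step 3: pivot 2/3 → sign +
signature = (3, 1, 0)

Answer: (3, 1, 0)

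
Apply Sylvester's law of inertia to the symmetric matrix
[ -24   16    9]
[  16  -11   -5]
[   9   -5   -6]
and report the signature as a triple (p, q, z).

step 0: pivot -24 → sign −
step 1: pivot -1/3 → sign −
step 2: pivot 3/8 → sign +
signature = (1, 2, 0)

Answer: (1, 2, 0)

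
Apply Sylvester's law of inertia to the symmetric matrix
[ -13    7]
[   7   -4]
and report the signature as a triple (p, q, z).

step 0: pivot -13 → sign −
step 1: pivot -3/13 → sign −
signature = (0, 2, 0)

Answer: (0, 2, 0)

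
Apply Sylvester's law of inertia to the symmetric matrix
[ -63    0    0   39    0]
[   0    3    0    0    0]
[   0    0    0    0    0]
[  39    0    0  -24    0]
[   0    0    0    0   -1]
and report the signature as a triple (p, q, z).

step 0: pivot -63 → sign −
step 1: pivot 3 → sign +
step 2: pivot 1/7 → sign +
step 3: pivot -1 → sign −
step 4: row/col 4 already zero → sign 0
signature = (2, 2, 1)

Answer: (2, 2, 1)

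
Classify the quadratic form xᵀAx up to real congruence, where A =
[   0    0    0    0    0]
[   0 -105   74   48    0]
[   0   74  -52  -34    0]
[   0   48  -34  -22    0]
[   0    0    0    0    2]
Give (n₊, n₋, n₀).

step 0: pivot -105 → sign −
step 1: pivot 16/105 → sign +
step 2: pivot -1/4 → sign −
step 3: pivot 2 → sign +
step 4: row/col 4 already zero → sign 0
signature = (2, 2, 1)

Answer: (2, 2, 1)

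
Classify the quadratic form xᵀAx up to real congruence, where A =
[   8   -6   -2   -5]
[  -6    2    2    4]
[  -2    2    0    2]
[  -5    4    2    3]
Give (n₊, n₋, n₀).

step 0: pivot 8 → sign +
step 1: pivot -5/2 → sign −
step 2: pivot -2/5 → sign −
step 3: pivot 3/2 → sign +
signature = (2, 2, 0)

Answer: (2, 2, 0)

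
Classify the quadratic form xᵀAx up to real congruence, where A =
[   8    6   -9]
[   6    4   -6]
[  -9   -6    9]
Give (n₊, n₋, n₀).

Answer: (1, 1, 1)

Derivation:
step 0: pivot 8 → sign +
step 1: pivot -1/2 → sign −
step 2: row/col 2 already zero → sign 0
signature = (1, 1, 1)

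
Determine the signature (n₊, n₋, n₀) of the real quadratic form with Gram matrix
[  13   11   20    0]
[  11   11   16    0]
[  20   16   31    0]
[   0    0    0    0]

step 0: pivot 13 → sign +
step 1: pivot 22/13 → sign +
step 2: pivot -3/11 → sign −
step 3: row/col 3 already zero → sign 0
signature = (2, 1, 1)

Answer: (2, 1, 1)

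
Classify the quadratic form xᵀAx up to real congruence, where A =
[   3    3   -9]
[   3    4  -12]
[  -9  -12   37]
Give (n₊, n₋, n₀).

step 0: pivot 3 → sign +
step 1: pivot 1 → sign +
step 2: pivot 1 → sign +
signature = (3, 0, 0)

Answer: (3, 0, 0)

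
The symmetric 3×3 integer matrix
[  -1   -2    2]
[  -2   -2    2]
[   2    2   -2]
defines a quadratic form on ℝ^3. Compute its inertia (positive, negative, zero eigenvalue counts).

step 0: pivot -1 → sign −
step 1: pivot 2 → sign +
step 2: row/col 2 already zero → sign 0
signature = (1, 1, 1)

Answer: (1, 1, 1)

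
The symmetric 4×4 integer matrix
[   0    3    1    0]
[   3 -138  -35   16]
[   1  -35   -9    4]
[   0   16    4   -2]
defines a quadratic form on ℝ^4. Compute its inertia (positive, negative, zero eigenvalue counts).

Answer: (1, 3, 0)

Derivation:
step 0: pivot -138 → sign −
step 1: pivot 3/46 → sign +
step 2: pivot -1 → sign −
step 3: pivot -2/9 → sign −
signature = (1, 3, 0)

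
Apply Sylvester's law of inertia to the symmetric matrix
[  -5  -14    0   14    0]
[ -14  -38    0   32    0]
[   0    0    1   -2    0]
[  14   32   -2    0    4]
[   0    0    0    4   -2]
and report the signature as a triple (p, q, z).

step 0: pivot -5 → sign −
step 1: pivot 6/5 → sign +
step 2: pivot 1 → sign +
step 3: pivot -8 → sign −
step 4: row/col 4 already zero → sign 0
signature = (2, 2, 1)

Answer: (2, 2, 1)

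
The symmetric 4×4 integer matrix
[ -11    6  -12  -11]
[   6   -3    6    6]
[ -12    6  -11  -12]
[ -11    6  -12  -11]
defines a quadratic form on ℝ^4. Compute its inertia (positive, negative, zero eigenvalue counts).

Answer: (2, 1, 1)

Derivation:
step 0: pivot -11 → sign −
step 1: pivot 3/11 → sign +
step 2: pivot 1 → sign +
step 3: row/col 3 already zero → sign 0
signature = (2, 1, 1)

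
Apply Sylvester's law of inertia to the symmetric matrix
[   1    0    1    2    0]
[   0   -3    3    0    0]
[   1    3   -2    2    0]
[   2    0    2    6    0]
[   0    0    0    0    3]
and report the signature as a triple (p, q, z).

Answer: (3, 1, 1)

Derivation:
step 0: pivot 1 → sign +
step 1: pivot -3 → sign −
step 2: pivot 2 → sign +
step 3: pivot 3 → sign +
step 4: row/col 4 already zero → sign 0
signature = (3, 1, 1)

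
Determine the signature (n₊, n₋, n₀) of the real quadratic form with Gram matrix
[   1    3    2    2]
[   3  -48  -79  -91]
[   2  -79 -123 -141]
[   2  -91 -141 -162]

Answer: (1, 3, 0)

Derivation:
step 0: pivot 1 → sign +
step 1: pivot -57 → sign −
step 2: pivot -14/57 → sign −
step 3: pivot -3/7 → sign −
signature = (1, 3, 0)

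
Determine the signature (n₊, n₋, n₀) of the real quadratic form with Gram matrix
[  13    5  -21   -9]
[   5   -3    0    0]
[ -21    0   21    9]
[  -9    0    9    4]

step 0: pivot 13 → sign +
step 1: pivot -64/13 → sign −
step 2: pivot 21/64 → sign +
step 3: pivot 1/7 → sign +
signature = (3, 1, 0)

Answer: (3, 1, 0)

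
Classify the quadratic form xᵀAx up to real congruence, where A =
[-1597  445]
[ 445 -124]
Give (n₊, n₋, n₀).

Answer: (0, 2, 0)

Derivation:
step 0: pivot -1597 → sign −
step 1: pivot -3/1597 → sign −
signature = (0, 2, 0)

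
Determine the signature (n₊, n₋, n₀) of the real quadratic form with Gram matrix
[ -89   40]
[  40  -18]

Answer: (0, 2, 0)

Derivation:
step 0: pivot -89 → sign −
step 1: pivot -2/89 → sign −
signature = (0, 2, 0)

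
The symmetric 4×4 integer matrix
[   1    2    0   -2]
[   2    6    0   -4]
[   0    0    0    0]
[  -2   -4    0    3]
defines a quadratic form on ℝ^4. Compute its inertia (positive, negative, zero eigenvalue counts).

step 0: pivot 1 → sign +
step 1: pivot 2 → sign +
step 2: pivot -1 → sign −
step 3: row/col 3 already zero → sign 0
signature = (2, 1, 1)

Answer: (2, 1, 1)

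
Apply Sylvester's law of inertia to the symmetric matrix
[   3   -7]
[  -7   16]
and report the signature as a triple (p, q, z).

step 0: pivot 3 → sign +
step 1: pivot -1/3 → sign −
signature = (1, 1, 0)

Answer: (1, 1, 0)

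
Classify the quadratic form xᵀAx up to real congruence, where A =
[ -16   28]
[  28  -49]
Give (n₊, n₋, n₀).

step 0: pivot -16 → sign −
step 1: row/col 1 already zero → sign 0
signature = (0, 1, 1)

Answer: (0, 1, 1)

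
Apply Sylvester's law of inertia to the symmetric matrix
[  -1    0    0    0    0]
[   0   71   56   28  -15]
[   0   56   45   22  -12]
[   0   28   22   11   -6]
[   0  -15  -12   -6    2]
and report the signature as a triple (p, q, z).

Answer: (2, 3, 0)

Derivation:
step 0: pivot -1 → sign −
step 1: pivot 71 → sign +
step 2: pivot 59/71 → sign +
step 3: pivot -3/59 → sign −
step 4: pivot -1 → sign −
signature = (2, 3, 0)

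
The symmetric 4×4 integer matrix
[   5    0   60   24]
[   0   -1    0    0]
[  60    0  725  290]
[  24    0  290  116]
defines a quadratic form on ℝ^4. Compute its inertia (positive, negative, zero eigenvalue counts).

Answer: (2, 1, 1)

Derivation:
step 0: pivot 5 → sign +
step 1: pivot -1 → sign −
step 2: pivot 5 → sign +
step 3: row/col 3 already zero → sign 0
signature = (2, 1, 1)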